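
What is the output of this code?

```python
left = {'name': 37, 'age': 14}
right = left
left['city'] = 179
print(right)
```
{'name': 37, 'age': 14, 'city': 179}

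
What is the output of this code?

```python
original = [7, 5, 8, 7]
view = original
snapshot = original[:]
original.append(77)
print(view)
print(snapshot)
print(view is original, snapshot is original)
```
[7, 5, 8, 7, 77]
[7, 5, 8, 7]
True False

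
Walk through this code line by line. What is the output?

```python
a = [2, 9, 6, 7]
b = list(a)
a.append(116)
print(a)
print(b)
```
[2, 9, 6, 7, 116]
[2, 9, 6, 7]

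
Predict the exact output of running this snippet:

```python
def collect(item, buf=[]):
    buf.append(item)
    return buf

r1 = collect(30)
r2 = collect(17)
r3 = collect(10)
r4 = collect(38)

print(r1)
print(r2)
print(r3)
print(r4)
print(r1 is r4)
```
[30, 17, 10, 38]
[30, 17, 10, 38]
[30, 17, 10, 38]
[30, 17, 10, 38]
True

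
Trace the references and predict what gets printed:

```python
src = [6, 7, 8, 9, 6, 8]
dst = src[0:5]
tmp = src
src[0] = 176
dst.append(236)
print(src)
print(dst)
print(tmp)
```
[176, 7, 8, 9, 6, 8]
[6, 7, 8, 9, 6, 236]
[176, 7, 8, 9, 6, 8]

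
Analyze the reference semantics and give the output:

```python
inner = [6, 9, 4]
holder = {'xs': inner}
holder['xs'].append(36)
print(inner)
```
[6, 9, 4, 36]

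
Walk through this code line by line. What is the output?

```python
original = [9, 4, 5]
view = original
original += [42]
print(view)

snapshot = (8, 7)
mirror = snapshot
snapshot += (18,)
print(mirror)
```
[9, 4, 5, 42]
(8, 7)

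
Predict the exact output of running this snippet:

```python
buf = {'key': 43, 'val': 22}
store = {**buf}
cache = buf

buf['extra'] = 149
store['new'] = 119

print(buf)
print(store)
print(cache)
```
{'key': 43, 'val': 22, 'extra': 149}
{'key': 43, 'val': 22, 'new': 119}
{'key': 43, 'val': 22, 'extra': 149}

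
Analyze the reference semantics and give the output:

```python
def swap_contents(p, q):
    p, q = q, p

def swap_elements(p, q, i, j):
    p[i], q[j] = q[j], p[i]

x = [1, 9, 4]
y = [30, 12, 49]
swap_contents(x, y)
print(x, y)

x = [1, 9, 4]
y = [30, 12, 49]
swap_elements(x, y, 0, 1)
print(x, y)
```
[1, 9, 4] [30, 12, 49]
[12, 9, 4] [30, 1, 49]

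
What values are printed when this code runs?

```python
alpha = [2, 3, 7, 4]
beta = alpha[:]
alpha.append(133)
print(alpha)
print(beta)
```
[2, 3, 7, 4, 133]
[2, 3, 7, 4]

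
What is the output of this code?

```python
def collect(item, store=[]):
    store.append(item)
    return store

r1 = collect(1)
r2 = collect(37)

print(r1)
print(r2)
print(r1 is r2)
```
[1, 37]
[1, 37]
True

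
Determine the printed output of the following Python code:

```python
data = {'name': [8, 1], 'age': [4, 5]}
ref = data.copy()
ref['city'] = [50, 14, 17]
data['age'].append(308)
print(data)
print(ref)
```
{'name': [8, 1], 'age': [4, 5, 308]}
{'name': [8, 1], 'age': [4, 5, 308], 'city': [50, 14, 17]}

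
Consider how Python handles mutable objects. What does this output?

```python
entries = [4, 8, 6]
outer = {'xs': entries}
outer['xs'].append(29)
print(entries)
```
[4, 8, 6, 29]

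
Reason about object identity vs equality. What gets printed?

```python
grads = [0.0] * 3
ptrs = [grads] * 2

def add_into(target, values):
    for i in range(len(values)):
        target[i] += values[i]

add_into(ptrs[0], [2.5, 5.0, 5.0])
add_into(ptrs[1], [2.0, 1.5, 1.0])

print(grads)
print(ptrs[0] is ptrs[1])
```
[4.5, 6.5, 6.0]
True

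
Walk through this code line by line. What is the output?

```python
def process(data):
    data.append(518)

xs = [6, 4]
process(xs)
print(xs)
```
[6, 4, 518]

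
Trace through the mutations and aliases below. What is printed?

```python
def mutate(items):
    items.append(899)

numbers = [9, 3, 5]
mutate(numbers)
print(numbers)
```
[9, 3, 5, 899]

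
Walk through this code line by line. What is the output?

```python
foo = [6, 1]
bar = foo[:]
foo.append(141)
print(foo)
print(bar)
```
[6, 1, 141]
[6, 1]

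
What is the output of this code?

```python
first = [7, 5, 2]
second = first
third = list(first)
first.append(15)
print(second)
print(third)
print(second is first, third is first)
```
[7, 5, 2, 15]
[7, 5, 2]
True False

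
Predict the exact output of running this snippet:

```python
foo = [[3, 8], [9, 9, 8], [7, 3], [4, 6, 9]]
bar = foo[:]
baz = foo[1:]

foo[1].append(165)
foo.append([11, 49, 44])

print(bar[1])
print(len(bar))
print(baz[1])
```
[9, 9, 8, 165]
4
[7, 3]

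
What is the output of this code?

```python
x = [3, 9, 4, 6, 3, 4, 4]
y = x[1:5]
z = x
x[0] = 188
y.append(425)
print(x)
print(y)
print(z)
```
[188, 9, 4, 6, 3, 4, 4]
[9, 4, 6, 3, 425]
[188, 9, 4, 6, 3, 4, 4]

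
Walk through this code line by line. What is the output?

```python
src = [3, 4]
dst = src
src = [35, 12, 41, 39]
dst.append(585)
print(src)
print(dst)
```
[35, 12, 41, 39]
[3, 4, 585]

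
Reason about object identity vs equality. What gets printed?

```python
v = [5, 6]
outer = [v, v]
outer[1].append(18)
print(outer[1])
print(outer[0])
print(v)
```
[5, 6, 18]
[5, 6, 18]
[5, 6, 18]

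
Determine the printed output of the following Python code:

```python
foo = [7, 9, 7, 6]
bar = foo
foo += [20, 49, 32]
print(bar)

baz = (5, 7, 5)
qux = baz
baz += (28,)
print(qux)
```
[7, 9, 7, 6, 20, 49, 32]
(5, 7, 5)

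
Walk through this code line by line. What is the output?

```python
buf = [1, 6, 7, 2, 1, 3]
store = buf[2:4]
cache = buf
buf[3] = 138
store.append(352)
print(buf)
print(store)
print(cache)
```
[1, 6, 7, 138, 1, 3]
[7, 2, 352]
[1, 6, 7, 138, 1, 3]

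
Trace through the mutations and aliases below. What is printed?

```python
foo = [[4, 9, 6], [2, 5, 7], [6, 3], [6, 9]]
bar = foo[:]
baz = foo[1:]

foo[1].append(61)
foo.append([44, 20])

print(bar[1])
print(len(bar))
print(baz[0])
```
[2, 5, 7, 61]
4
[2, 5, 7, 61]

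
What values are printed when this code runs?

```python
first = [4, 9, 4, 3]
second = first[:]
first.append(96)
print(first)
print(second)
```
[4, 9, 4, 3, 96]
[4, 9, 4, 3]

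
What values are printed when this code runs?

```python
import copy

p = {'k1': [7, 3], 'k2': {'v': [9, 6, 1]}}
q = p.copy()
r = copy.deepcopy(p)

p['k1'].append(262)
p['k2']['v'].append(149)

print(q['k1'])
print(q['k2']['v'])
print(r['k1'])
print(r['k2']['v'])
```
[7, 3, 262]
[9, 6, 1, 149]
[7, 3]
[9, 6, 1]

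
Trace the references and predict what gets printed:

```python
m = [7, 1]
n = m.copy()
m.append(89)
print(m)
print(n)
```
[7, 1, 89]
[7, 1]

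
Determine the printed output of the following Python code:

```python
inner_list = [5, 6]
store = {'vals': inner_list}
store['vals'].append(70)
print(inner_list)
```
[5, 6, 70]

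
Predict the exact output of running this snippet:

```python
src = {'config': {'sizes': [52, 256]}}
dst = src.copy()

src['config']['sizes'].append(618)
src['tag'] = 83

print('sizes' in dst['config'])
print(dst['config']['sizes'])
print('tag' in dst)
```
True
[52, 256, 618]
False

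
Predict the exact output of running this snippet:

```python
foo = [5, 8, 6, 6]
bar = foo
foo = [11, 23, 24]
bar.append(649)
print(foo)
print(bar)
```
[11, 23, 24]
[5, 8, 6, 6, 649]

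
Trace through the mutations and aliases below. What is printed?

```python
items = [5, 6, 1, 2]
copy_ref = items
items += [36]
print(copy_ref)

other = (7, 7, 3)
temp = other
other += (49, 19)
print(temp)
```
[5, 6, 1, 2, 36]
(7, 7, 3)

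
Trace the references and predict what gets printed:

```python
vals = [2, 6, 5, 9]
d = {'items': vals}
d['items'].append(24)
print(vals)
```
[2, 6, 5, 9, 24]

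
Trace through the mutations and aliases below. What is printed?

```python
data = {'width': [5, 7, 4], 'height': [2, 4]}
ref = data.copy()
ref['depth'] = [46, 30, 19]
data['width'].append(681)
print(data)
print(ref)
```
{'width': [5, 7, 4, 681], 'height': [2, 4]}
{'width': [5, 7, 4, 681], 'height': [2, 4], 'depth': [46, 30, 19]}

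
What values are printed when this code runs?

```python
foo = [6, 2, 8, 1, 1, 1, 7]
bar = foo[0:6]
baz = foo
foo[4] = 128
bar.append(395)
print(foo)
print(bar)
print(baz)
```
[6, 2, 8, 1, 128, 1, 7]
[6, 2, 8, 1, 1, 1, 395]
[6, 2, 8, 1, 128, 1, 7]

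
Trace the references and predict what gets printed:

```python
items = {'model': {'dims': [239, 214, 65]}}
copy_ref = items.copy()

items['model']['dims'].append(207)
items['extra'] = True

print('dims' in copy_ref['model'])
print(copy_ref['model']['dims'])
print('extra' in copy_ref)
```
True
[239, 214, 65, 207]
False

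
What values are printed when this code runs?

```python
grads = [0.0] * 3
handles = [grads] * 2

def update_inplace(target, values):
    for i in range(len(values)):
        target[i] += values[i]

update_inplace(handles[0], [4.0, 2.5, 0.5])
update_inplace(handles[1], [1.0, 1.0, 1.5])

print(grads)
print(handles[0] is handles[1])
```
[5.0, 3.5, 2.0]
True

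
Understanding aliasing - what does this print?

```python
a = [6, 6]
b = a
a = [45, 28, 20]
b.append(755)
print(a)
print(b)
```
[45, 28, 20]
[6, 6, 755]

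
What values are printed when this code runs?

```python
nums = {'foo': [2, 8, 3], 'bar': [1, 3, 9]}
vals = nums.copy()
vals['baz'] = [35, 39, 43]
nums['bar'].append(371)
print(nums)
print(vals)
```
{'foo': [2, 8, 3], 'bar': [1, 3, 9, 371]}
{'foo': [2, 8, 3], 'bar': [1, 3, 9, 371], 'baz': [35, 39, 43]}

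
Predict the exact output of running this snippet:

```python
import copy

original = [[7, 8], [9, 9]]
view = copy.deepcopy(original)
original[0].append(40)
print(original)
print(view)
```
[[7, 8, 40], [9, 9]]
[[7, 8], [9, 9]]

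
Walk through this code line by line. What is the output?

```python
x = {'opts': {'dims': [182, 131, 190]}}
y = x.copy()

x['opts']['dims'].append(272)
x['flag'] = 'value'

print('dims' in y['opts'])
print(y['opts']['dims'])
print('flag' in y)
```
True
[182, 131, 190, 272]
False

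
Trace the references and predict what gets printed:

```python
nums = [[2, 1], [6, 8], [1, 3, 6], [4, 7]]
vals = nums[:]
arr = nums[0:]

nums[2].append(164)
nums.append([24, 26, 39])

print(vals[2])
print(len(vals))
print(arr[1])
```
[1, 3, 6, 164]
4
[6, 8]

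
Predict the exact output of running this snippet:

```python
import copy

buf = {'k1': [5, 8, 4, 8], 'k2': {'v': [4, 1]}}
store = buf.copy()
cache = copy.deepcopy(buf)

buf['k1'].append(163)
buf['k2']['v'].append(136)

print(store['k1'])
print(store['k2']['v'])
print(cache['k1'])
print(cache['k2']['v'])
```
[5, 8, 4, 8, 163]
[4, 1, 136]
[5, 8, 4, 8]
[4, 1]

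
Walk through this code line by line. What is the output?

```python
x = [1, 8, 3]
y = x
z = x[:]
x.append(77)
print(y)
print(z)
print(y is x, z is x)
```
[1, 8, 3, 77]
[1, 8, 3]
True False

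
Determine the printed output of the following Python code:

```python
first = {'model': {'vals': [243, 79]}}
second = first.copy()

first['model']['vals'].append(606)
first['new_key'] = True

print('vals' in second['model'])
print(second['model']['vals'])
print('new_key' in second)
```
True
[243, 79, 606]
False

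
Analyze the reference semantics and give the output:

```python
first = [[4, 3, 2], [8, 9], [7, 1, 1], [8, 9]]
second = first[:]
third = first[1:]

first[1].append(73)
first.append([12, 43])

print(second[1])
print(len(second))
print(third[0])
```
[8, 9, 73]
4
[8, 9, 73]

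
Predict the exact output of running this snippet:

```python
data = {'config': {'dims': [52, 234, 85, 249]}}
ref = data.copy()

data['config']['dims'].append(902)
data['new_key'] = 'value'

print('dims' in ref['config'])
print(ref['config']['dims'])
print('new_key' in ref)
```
True
[52, 234, 85, 249, 902]
False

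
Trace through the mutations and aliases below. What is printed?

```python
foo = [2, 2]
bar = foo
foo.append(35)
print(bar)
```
[2, 2, 35]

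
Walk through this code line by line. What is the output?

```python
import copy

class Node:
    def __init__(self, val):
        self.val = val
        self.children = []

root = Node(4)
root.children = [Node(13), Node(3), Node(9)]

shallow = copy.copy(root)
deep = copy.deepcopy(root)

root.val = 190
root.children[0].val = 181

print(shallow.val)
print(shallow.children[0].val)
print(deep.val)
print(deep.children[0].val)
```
4
181
4
13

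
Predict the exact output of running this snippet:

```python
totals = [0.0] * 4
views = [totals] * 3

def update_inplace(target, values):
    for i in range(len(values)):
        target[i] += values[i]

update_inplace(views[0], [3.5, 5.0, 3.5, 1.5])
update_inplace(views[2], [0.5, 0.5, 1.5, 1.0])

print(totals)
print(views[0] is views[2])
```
[4.0, 5.5, 5.0, 2.5]
True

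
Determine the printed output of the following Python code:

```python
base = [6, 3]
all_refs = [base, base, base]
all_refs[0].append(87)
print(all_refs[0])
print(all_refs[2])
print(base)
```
[6, 3, 87]
[6, 3, 87]
[6, 3, 87]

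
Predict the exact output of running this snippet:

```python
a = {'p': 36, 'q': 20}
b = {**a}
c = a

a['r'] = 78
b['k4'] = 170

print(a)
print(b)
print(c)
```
{'p': 36, 'q': 20, 'r': 78}
{'p': 36, 'q': 20, 'k4': 170}
{'p': 36, 'q': 20, 'r': 78}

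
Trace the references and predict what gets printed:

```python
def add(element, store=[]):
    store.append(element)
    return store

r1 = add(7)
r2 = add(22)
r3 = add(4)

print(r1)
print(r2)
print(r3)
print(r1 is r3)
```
[7, 22, 4]
[7, 22, 4]
[7, 22, 4]
True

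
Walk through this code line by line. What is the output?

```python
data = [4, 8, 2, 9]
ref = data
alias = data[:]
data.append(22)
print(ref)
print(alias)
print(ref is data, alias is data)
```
[4, 8, 2, 9, 22]
[4, 8, 2, 9]
True False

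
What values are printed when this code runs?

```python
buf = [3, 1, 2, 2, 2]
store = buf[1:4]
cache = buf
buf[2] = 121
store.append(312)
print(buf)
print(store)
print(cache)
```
[3, 1, 121, 2, 2]
[1, 2, 2, 312]
[3, 1, 121, 2, 2]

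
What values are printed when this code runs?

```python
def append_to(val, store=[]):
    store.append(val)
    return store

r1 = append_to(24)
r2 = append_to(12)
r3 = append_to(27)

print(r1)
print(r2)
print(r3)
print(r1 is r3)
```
[24, 12, 27]
[24, 12, 27]
[24, 12, 27]
True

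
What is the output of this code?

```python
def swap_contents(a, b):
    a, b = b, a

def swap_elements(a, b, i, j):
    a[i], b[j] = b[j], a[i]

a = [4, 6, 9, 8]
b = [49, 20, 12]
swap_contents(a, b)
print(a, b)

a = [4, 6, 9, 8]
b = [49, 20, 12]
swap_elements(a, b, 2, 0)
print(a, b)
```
[4, 6, 9, 8] [49, 20, 12]
[4, 6, 49, 8] [9, 20, 12]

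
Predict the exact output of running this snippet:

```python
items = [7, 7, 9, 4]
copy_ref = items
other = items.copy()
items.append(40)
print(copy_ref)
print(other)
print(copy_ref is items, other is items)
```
[7, 7, 9, 4, 40]
[7, 7, 9, 4]
True False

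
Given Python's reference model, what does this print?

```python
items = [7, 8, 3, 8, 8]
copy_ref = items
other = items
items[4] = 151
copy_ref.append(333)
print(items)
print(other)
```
[7, 8, 3, 8, 151, 333]
[7, 8, 3, 8, 151, 333]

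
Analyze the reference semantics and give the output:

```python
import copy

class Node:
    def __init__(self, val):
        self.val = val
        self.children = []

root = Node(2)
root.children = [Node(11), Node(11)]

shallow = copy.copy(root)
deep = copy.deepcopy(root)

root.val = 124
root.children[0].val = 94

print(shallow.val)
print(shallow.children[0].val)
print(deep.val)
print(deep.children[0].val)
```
2
94
2
11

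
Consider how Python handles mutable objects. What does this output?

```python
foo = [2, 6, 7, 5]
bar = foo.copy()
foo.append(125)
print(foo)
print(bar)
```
[2, 6, 7, 5, 125]
[2, 6, 7, 5]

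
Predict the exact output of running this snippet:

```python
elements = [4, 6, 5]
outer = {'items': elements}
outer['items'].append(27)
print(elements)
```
[4, 6, 5, 27]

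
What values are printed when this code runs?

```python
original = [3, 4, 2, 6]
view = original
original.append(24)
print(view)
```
[3, 4, 2, 6, 24]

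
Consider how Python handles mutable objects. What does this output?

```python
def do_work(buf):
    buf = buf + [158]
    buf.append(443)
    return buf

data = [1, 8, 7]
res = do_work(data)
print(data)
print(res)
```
[1, 8, 7]
[1, 8, 7, 158, 443]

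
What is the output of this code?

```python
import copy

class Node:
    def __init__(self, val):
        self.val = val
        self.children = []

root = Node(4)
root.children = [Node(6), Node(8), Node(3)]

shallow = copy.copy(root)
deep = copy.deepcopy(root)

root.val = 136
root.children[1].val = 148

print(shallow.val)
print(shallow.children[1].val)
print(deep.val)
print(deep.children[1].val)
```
4
148
4
8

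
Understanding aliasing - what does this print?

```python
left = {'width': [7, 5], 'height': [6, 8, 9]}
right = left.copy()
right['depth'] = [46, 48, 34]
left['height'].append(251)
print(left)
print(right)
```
{'width': [7, 5], 'height': [6, 8, 9, 251]}
{'width': [7, 5], 'height': [6, 8, 9, 251], 'depth': [46, 48, 34]}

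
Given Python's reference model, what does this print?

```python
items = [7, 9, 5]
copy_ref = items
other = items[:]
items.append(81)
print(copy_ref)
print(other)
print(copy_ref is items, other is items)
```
[7, 9, 5, 81]
[7, 9, 5]
True False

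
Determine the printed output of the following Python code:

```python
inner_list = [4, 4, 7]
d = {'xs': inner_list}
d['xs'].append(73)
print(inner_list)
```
[4, 4, 7, 73]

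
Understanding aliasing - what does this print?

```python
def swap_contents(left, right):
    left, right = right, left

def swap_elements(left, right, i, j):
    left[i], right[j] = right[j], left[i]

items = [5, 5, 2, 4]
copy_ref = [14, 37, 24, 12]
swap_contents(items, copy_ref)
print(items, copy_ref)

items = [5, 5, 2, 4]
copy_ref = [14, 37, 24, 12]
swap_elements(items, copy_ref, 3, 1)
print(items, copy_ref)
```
[5, 5, 2, 4] [14, 37, 24, 12]
[5, 5, 2, 37] [14, 4, 24, 12]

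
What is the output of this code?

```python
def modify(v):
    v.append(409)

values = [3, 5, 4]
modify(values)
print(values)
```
[3, 5, 4, 409]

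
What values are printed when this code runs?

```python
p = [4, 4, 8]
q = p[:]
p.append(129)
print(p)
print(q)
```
[4, 4, 8, 129]
[4, 4, 8]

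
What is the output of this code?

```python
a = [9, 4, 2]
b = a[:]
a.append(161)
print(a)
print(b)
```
[9, 4, 2, 161]
[9, 4, 2]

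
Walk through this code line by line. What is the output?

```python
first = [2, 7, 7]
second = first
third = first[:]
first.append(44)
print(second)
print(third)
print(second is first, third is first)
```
[2, 7, 7, 44]
[2, 7, 7]
True False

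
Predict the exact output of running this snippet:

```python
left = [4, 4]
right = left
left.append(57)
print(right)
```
[4, 4, 57]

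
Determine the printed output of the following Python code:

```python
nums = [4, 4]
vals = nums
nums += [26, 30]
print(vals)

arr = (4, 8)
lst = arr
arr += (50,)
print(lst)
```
[4, 4, 26, 30]
(4, 8)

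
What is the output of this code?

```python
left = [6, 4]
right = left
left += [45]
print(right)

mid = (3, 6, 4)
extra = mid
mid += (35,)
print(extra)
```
[6, 4, 45]
(3, 6, 4)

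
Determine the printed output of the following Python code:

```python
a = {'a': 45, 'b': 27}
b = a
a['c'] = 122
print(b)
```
{'a': 45, 'b': 27, 'c': 122}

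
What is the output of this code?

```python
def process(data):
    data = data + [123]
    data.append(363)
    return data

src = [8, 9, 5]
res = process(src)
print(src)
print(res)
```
[8, 9, 5]
[8, 9, 5, 123, 363]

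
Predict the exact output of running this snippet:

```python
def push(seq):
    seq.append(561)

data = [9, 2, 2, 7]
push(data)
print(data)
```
[9, 2, 2, 7, 561]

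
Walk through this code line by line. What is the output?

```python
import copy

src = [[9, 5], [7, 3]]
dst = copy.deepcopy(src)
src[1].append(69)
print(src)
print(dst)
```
[[9, 5], [7, 3, 69]]
[[9, 5], [7, 3]]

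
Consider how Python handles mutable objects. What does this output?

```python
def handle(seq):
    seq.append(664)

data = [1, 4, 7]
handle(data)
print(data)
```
[1, 4, 7, 664]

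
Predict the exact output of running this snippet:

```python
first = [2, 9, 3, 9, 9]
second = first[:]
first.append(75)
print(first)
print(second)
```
[2, 9, 3, 9, 9, 75]
[2, 9, 3, 9, 9]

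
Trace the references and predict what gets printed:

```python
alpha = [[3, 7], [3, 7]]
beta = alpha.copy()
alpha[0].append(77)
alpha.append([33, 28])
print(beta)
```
[[3, 7, 77], [3, 7]]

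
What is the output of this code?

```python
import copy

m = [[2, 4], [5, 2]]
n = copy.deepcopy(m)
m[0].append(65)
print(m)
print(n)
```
[[2, 4, 65], [5, 2]]
[[2, 4], [5, 2]]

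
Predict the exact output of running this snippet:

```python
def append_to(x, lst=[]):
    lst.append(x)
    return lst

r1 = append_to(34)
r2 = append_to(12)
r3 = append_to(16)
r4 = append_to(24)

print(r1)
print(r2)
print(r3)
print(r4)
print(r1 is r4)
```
[34, 12, 16, 24]
[34, 12, 16, 24]
[34, 12, 16, 24]
[34, 12, 16, 24]
True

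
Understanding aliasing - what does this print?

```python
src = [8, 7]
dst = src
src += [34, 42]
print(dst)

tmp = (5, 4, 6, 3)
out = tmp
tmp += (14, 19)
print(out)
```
[8, 7, 34, 42]
(5, 4, 6, 3)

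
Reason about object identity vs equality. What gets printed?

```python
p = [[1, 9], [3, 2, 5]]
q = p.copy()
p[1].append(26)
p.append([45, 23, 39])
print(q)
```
[[1, 9], [3, 2, 5, 26]]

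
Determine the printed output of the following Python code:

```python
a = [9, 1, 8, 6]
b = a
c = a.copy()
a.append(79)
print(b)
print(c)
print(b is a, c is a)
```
[9, 1, 8, 6, 79]
[9, 1, 8, 6]
True False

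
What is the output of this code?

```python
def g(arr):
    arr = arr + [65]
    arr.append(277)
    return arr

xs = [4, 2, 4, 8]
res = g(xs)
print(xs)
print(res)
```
[4, 2, 4, 8]
[4, 2, 4, 8, 65, 277]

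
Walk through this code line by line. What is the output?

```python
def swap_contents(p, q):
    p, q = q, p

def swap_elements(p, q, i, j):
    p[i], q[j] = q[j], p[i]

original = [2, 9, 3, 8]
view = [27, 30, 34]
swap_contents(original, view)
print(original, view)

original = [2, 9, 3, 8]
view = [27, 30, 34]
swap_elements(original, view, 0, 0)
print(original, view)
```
[2, 9, 3, 8] [27, 30, 34]
[27, 9, 3, 8] [2, 30, 34]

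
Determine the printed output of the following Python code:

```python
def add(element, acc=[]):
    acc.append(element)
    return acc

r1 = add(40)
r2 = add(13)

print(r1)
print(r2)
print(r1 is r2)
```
[40, 13]
[40, 13]
True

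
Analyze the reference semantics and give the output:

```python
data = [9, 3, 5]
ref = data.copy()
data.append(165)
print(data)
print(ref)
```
[9, 3, 5, 165]
[9, 3, 5]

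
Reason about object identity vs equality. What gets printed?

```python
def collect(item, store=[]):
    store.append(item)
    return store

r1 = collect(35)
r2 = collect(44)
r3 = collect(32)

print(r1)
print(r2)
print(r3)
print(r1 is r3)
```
[35, 44, 32]
[35, 44, 32]
[35, 44, 32]
True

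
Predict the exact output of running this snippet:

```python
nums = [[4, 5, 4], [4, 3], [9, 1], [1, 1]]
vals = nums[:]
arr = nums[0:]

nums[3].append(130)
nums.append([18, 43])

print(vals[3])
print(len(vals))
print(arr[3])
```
[1, 1, 130]
4
[1, 1, 130]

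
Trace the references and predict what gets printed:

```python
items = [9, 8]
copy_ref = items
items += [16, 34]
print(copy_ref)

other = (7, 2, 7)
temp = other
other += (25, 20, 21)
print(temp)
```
[9, 8, 16, 34]
(7, 2, 7)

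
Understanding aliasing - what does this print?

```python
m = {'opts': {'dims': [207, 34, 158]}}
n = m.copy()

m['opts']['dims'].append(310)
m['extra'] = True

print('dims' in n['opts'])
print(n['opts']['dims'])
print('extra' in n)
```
True
[207, 34, 158, 310]
False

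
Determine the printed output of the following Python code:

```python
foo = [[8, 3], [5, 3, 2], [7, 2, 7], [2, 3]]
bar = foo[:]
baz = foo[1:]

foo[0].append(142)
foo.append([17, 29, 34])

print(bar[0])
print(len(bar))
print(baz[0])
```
[8, 3, 142]
4
[5, 3, 2]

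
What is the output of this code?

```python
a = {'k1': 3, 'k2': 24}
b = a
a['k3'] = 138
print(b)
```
{'k1': 3, 'k2': 24, 'k3': 138}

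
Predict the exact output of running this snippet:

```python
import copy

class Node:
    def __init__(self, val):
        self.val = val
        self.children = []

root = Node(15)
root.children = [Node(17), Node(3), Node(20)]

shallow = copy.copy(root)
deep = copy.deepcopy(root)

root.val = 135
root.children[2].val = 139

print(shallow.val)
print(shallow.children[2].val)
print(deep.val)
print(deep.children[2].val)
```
15
139
15
20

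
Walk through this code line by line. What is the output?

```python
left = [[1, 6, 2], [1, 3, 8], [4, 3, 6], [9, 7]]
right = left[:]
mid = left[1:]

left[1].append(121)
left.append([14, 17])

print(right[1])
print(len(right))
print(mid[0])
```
[1, 3, 8, 121]
4
[1, 3, 8, 121]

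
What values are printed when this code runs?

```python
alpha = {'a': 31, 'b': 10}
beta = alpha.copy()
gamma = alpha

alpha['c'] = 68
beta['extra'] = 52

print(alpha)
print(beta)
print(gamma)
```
{'a': 31, 'b': 10, 'c': 68}
{'a': 31, 'b': 10, 'extra': 52}
{'a': 31, 'b': 10, 'c': 68}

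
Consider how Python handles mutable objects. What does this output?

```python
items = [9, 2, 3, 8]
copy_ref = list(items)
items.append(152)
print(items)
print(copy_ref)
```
[9, 2, 3, 8, 152]
[9, 2, 3, 8]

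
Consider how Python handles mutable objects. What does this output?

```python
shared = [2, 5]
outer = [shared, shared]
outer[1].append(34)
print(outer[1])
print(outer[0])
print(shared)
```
[2, 5, 34]
[2, 5, 34]
[2, 5, 34]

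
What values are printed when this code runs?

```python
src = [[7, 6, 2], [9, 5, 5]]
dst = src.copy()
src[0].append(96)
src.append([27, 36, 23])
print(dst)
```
[[7, 6, 2, 96], [9, 5, 5]]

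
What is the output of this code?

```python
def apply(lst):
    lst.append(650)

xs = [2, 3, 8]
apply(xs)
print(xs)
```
[2, 3, 8, 650]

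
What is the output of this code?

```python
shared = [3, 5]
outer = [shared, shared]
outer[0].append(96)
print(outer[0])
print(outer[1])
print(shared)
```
[3, 5, 96]
[3, 5, 96]
[3, 5, 96]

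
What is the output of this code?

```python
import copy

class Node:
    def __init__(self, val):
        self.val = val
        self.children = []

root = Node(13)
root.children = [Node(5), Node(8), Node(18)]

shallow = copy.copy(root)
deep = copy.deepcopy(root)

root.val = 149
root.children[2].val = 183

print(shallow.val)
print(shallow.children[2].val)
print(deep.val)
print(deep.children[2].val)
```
13
183
13
18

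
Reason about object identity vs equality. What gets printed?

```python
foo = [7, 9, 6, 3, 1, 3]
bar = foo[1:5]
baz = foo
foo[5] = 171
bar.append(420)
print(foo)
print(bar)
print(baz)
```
[7, 9, 6, 3, 1, 171]
[9, 6, 3, 1, 420]
[7, 9, 6, 3, 1, 171]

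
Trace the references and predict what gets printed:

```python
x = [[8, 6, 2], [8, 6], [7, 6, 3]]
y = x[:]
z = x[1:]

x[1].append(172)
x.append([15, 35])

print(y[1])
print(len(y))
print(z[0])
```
[8, 6, 172]
3
[8, 6, 172]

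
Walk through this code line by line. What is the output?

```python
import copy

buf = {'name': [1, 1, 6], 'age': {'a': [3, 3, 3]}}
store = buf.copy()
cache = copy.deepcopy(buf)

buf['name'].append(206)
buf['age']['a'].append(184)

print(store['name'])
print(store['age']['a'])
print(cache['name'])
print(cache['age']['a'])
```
[1, 1, 6, 206]
[3, 3, 3, 184]
[1, 1, 6]
[3, 3, 3]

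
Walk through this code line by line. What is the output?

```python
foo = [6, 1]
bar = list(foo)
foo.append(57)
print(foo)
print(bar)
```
[6, 1, 57]
[6, 1]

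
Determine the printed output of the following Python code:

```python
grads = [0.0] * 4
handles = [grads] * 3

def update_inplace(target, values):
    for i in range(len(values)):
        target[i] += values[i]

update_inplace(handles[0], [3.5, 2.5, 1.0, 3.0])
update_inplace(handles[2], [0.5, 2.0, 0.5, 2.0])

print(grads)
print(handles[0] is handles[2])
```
[4.0, 4.5, 1.5, 5.0]
True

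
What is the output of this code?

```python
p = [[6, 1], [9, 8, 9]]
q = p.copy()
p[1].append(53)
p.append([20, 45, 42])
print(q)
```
[[6, 1], [9, 8, 9, 53]]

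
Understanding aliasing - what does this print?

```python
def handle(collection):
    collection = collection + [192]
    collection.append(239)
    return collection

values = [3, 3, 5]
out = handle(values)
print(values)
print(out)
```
[3, 3, 5]
[3, 3, 5, 192, 239]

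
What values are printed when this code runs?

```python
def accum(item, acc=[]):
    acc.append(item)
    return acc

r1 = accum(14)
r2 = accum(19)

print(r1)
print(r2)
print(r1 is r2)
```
[14, 19]
[14, 19]
True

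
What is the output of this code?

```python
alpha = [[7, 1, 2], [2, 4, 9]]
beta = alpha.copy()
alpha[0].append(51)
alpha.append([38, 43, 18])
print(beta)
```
[[7, 1, 2, 51], [2, 4, 9]]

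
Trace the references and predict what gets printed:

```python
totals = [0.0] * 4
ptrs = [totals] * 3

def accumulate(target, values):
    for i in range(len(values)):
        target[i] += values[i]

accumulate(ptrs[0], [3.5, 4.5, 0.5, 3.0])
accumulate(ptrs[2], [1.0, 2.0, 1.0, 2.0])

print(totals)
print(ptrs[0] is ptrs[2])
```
[4.5, 6.5, 1.5, 5.0]
True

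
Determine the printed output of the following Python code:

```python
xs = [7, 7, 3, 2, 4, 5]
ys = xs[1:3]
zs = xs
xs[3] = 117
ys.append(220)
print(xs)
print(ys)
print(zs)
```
[7, 7, 3, 117, 4, 5]
[7, 3, 220]
[7, 7, 3, 117, 4, 5]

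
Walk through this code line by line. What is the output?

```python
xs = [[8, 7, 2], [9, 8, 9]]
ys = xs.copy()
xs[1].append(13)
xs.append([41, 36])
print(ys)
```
[[8, 7, 2], [9, 8, 9, 13]]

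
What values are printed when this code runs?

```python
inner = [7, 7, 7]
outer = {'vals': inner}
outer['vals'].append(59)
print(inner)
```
[7, 7, 7, 59]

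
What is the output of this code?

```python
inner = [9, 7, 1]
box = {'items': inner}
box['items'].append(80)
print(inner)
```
[9, 7, 1, 80]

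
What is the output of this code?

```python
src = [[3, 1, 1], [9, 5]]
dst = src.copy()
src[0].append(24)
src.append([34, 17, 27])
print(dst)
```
[[3, 1, 1, 24], [9, 5]]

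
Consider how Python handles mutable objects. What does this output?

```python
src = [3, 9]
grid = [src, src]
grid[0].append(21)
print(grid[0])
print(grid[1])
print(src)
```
[3, 9, 21]
[3, 9, 21]
[3, 9, 21]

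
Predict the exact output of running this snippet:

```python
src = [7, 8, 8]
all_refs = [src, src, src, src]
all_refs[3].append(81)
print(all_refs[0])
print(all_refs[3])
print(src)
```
[7, 8, 8, 81]
[7, 8, 8, 81]
[7, 8, 8, 81]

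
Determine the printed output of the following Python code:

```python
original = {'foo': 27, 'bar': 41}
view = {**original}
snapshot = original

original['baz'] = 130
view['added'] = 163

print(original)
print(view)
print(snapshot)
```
{'foo': 27, 'bar': 41, 'baz': 130}
{'foo': 27, 'bar': 41, 'added': 163}
{'foo': 27, 'bar': 41, 'baz': 130}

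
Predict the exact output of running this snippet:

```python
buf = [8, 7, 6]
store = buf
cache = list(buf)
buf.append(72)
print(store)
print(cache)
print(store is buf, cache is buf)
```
[8, 7, 6, 72]
[8, 7, 6]
True False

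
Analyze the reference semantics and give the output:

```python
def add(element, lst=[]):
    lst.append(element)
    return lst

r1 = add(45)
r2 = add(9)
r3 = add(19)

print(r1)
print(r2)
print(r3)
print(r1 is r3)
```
[45, 9, 19]
[45, 9, 19]
[45, 9, 19]
True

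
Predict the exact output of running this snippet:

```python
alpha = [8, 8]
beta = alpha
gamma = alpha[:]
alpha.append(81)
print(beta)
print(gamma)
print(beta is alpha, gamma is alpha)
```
[8, 8, 81]
[8, 8]
True False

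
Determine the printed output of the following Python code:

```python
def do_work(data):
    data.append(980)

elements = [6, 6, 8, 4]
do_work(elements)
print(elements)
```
[6, 6, 8, 4, 980]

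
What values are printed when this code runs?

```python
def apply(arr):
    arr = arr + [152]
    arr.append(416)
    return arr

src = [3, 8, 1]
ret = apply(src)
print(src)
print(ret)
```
[3, 8, 1]
[3, 8, 1, 152, 416]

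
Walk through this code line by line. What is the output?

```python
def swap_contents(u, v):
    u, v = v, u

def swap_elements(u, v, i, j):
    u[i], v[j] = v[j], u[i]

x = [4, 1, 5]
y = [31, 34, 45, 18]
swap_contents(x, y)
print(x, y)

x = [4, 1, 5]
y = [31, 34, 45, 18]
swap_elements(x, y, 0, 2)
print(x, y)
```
[4, 1, 5] [31, 34, 45, 18]
[45, 1, 5] [31, 34, 4, 18]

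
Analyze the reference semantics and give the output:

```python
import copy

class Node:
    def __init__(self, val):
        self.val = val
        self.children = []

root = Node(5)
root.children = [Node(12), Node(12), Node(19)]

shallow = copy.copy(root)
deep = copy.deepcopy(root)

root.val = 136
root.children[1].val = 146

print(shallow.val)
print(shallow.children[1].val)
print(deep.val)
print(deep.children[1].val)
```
5
146
5
12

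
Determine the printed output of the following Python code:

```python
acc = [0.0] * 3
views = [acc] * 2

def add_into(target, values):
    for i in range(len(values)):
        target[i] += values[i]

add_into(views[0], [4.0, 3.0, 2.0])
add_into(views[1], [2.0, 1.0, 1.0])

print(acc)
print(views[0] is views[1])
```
[6.0, 4.0, 3.0]
True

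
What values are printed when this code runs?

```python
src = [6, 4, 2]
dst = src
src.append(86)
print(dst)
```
[6, 4, 2, 86]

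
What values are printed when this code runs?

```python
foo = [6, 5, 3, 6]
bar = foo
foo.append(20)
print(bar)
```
[6, 5, 3, 6, 20]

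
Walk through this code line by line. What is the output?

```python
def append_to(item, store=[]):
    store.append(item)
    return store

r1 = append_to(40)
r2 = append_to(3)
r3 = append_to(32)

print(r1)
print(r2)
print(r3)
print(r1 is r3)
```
[40, 3, 32]
[40, 3, 32]
[40, 3, 32]
True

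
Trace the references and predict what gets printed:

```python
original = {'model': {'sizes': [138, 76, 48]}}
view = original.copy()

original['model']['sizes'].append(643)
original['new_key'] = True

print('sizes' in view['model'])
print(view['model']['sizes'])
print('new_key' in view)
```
True
[138, 76, 48, 643]
False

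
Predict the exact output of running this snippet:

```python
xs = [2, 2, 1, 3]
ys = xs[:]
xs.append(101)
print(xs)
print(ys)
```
[2, 2, 1, 3, 101]
[2, 2, 1, 3]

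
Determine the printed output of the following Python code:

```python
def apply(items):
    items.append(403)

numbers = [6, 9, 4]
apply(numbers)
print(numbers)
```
[6, 9, 4, 403]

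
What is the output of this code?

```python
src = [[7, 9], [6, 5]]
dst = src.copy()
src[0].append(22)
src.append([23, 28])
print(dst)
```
[[7, 9, 22], [6, 5]]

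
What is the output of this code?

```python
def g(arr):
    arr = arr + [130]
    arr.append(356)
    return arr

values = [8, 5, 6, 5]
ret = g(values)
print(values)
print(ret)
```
[8, 5, 6, 5]
[8, 5, 6, 5, 130, 356]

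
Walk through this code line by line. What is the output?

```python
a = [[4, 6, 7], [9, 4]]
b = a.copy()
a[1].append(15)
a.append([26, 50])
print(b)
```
[[4, 6, 7], [9, 4, 15]]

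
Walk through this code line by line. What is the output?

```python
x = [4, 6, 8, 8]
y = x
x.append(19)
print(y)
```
[4, 6, 8, 8, 19]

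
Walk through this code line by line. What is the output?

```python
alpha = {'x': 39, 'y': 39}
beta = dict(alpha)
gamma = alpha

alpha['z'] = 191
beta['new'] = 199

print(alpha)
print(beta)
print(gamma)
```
{'x': 39, 'y': 39, 'z': 191}
{'x': 39, 'y': 39, 'new': 199}
{'x': 39, 'y': 39, 'z': 191}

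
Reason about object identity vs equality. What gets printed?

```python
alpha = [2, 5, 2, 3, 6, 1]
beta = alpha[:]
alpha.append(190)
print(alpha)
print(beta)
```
[2, 5, 2, 3, 6, 1, 190]
[2, 5, 2, 3, 6, 1]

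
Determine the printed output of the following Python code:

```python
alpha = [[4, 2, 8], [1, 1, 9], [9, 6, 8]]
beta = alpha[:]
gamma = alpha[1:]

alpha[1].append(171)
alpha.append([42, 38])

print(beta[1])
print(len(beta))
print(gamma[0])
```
[1, 1, 9, 171]
3
[1, 1, 9, 171]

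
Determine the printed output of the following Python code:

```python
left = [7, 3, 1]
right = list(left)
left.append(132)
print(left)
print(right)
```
[7, 3, 1, 132]
[7, 3, 1]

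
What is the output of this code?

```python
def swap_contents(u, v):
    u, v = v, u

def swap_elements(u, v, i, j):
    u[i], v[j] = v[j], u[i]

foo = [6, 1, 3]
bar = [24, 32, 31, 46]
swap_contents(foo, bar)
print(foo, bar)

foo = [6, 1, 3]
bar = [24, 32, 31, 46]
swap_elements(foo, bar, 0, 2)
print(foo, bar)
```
[6, 1, 3] [24, 32, 31, 46]
[31, 1, 3] [24, 32, 6, 46]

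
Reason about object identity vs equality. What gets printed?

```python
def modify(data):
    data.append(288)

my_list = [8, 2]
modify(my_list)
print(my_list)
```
[8, 2, 288]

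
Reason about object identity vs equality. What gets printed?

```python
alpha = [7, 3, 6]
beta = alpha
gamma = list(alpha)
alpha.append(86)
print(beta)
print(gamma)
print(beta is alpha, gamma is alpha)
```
[7, 3, 6, 86]
[7, 3, 6]
True False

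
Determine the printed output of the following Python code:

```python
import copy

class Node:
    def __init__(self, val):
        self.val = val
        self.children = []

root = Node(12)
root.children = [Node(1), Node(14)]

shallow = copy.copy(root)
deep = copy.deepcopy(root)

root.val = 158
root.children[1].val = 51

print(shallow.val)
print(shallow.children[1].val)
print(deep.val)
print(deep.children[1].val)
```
12
51
12
14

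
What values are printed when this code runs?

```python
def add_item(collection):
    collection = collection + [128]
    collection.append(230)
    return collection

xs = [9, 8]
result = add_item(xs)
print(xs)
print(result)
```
[9, 8]
[9, 8, 128, 230]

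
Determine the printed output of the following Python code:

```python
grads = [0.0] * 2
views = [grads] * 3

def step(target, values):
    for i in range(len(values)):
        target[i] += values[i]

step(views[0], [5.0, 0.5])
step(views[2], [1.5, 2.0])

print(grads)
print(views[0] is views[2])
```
[6.5, 2.5]
True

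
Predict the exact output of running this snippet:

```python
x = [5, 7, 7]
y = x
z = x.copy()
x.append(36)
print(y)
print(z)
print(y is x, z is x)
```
[5, 7, 7, 36]
[5, 7, 7]
True False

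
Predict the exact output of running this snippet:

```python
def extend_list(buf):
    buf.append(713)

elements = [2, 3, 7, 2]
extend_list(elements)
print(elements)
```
[2, 3, 7, 2, 713]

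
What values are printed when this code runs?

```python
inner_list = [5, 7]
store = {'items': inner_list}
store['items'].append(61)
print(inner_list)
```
[5, 7, 61]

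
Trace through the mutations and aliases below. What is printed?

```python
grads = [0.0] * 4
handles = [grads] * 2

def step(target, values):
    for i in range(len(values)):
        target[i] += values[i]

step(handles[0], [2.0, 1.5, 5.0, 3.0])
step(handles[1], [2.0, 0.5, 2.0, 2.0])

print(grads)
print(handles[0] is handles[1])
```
[4.0, 2.0, 7.0, 5.0]
True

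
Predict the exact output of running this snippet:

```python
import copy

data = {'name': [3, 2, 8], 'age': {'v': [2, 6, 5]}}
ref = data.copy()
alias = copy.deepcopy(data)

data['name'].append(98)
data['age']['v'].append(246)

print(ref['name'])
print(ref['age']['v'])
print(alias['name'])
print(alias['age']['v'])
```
[3, 2, 8, 98]
[2, 6, 5, 246]
[3, 2, 8]
[2, 6, 5]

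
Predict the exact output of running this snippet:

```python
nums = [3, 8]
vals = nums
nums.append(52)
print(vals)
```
[3, 8, 52]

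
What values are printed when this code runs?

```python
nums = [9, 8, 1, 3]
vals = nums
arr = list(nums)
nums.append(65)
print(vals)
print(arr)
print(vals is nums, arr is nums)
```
[9, 8, 1, 3, 65]
[9, 8, 1, 3]
True False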